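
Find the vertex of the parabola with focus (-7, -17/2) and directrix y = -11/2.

The vertex is the midpoint between the focus and the directrix along the axis of symmetry.
Axis is vertical (directrix is horizontal). Vertex y-coordinate = (-17/2 + (-11/2))/2 = -7; x-coordinate = -7.

(-7, -7)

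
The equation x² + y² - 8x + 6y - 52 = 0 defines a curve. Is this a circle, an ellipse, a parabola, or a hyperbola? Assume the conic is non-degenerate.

No xy term. Coefficients of x² and y² are A = 1, C = 1.
A = C (same sign) ⇒ circle.

circle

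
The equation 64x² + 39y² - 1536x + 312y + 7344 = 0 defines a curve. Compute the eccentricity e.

Group: 64(x² - 24x) + 39(y² + 8y) = -7344
Complete the square: 64(x - 12)² + 39(y + 4)² = -7344 + 9216 + 624 = 2496
Divide by 2496: (x - 12)²/39 + (y + 4)²/64 = 1
Ellipse, center (12, -4), major axis vertical; a² = 64, b² = 39.
c² = a² - b² = 25, so c = 5.
e = c/a = 5/8.

e = 5/8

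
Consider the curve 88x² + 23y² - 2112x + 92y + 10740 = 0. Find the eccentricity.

Group: 88(x² - 24x) + 23(y² + 4y) = -10740
88(x - 12)² + 23(y + 2)² = -10740 + 12672 + 92 = 2024
Divide through by 2024 to get (x - 12)²/23 + (y + 2)²/88 = 1.
Ellipse, center (12, -2), major axis vertical; a² = 88, b² = 23.
c² = a² - b² = 65, so c = √65.
e = c/a = √65/2√22 = √1430/44.

e = √1430/44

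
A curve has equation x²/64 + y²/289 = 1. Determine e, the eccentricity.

Center (0, 0). The larger denominator 289 sits under the y-term, so the major axis is vertical; a² = 289, b² = 64.
c² = a² - b² = 225, so c = 15.
e = c/a = 15/17.

e = 15/17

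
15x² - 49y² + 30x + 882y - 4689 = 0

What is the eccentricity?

e = 8/7

Rearranging, 15(x² + 2x) -49(y² - 18y) = 4689.
Complete the square: 15(x + 1)² -49(y - 9)² = 4689 + 15 - 3969 = 735
Divide by 735: (x + 1)²/49 - (y - 9)²/15 = 1
Hyperbola, center (-1, 9), transverse axis horizontal; a² = 49, b² = 15.
c² = a² + b² = 64, so c = 8.
e = c/a = 8/7.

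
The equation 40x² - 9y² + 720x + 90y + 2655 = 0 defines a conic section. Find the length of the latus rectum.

80/3

Group the x- and y-terms: 40(x² + 18x) -9(y² - 10y) = -2655
Complete the square in x and y: 40(x + 9)² -9(y - 5)² = -2655 + 3240 - 225 = 360
Divide by 360: (x + 9)²/9 - (y - 5)²/40 = 1
Hyperbola, center (-9, 5), transverse axis horizontal; a² = 9, b² = 40.
Latus rectum length = 2b²/a = 2·40/3 = 80/3.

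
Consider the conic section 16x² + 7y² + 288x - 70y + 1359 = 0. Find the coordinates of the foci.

Group the x- and y-terms: 16(x² + 18x) + 7(y² - 10y) = -1359
Complete the square in x and y: 16(x + 9)² + 7(y - 5)² = -1359 + 1296 + 175 = 112
Divide through by 112 to get (x + 9)²/7 + (y - 5)²/16 = 1.
Ellipse, center (-9, 5), major axis vertical; a² = 16, b² = 7.
c² = a² - b² = 16 - 7 = 9, so c = 3.
Foci lie on the vertical axis through the center: (h, k ± c).

(-9, 2) and (-9, 8)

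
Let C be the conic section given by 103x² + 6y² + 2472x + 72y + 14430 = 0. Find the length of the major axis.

2√103

Group: 103(x² + 24x) + 6(y² + 12y) = -14430
Complete the square in x and y: 103(x + 12)² + 6(y + 6)² = -14430 + 14832 + 216 = 618
Dividing both sides by 618: (x + 12)²/6 + (y + 6)²/103 = 1
Ellipse, center (-12, -6), major axis vertical; a² = 103, b² = 6.
a² = 103 so a = √103; the major axis has length 2a = 2√103.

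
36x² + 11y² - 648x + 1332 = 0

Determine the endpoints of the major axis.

Collect terms: 36(x² - 18x) + 11y² = -1332
Completing the square gives 36(x - 9)² + 11y² = -1332 + 2916 + 0 = 1584.
Divide through by 1584 to get (x - 9)²/44 + y²/144 = 1.
Ellipse, center (9, 0), major axis vertical; a² = 144, b² = 44.
a = 12. Vertices at (h, k ± a).

(9, -12) and (9, 12)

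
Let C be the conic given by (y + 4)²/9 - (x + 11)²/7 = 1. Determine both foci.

Center (-11, -4). The positive term is the y-term, so the transverse axis is vertical; a² = 9, b² = 7.
c² = a² + b² = 9 + 7 = 16, so c = 4.
Foci lie on the vertical axis through the center: (h, k ± c).

(-11, -8) and (-11, 0)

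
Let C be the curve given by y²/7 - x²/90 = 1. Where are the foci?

(0, 0 - √97) and (0, 0 + √97)

Center (0, 0). The positive term is the y-term, so the transverse axis is vertical; a² = 7, b² = 90.
c² = a² + b² = 7 + 90 = 97, so c = √97.
Foci lie on the vertical axis through the center: (h, k ± c).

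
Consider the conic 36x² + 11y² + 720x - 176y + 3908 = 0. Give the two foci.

Rearranging, 36(x² + 20x) + 11(y² - 16y) = -3908.
Completing the square gives 36(x + 10)² + 11(y - 8)² = -3908 + 3600 + 704 = 396.
Dividing both sides by 396: (x + 10)²/11 + (y - 8)²/36 = 1
Ellipse, center (-10, 8), major axis vertical; a² = 36, b² = 11.
c² = a² - b² = 36 - 11 = 25, so c = 5.
Foci lie on the vertical axis through the center: (h, k ± c).

(-10, 3) and (-10, 13)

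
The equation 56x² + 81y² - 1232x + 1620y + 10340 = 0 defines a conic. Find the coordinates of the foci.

Rearranging, 56(x² - 22x) + 81(y² + 20y) = -10340.
Completing the square gives 56(x - 11)² + 81(y + 10)² = -10340 + 6776 + 8100 = 4536.
Divide through by 4536 to get (x - 11)²/81 + (y + 10)²/56 = 1.
Ellipse, center (11, -10), major axis horizontal; a² = 81, b² = 56.
c² = a² - b² = 81 - 56 = 25, so c = 5.
Foci lie on the horizontal axis through the center: (h ± c, k).

(6, -10) and (16, -10)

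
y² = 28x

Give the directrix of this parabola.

x = -7

Vertex (0, 0); 4p = 28 so p = 7. Opens right.
Directrix is the vertical line x = h − p = 0 − (7) = -7.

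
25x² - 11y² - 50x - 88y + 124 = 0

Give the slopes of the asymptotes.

Group the x- and y-terms: 25(x² - 2x) -11(y² + 8y) = -124
Complete the square: 25(x - 1)² -11(y + 4)² = -124 + 25 - 176 = -275
Dividing both sides by -275: (y + 4)²/25 - (x - 1)²/11 = 1
Hyperbola, center (1, -4), transverse axis vertical; a² = 25, b² = 11.
For a vertical hyperbola the asymptotes have slope ±a/b.
Here that is ±5/√11 = ±5√11/11.

5√11/11 and -5√11/11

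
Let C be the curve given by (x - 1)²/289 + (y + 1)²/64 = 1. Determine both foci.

(-14, -1) and (16, -1)

Center (1, -1). The larger denominator 289 sits under the x-term, so the major axis is horizontal; a² = 289, b² = 64.
c² = a² - b² = 289 - 64 = 225, so c = 15.
Foci lie on the horizontal axis through the center: (h ± c, k).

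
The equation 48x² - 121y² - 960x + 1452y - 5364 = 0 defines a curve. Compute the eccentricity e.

e = 13/11

Collect terms: 48(x² - 20x) -121(y² - 12y) = 5364
Complete the square: 48(x - 10)² -121(y - 6)² = 5364 + 4800 - 4356 = 5808
Divide by 5808: (x - 10)²/121 - (y - 6)²/48 = 1
Hyperbola, center (10, 6), transverse axis horizontal; a² = 121, b² = 48.
c² = a² + b² = 169, so c = 13.
e = c/a = 13/11.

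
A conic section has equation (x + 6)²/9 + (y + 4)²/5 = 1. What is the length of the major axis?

Center (-6, -4). The larger denominator 9 sits under the x-term, so the major axis is horizontal; a² = 9, b² = 5.
a² = 9 so a = 3; the major axis has length 2a = 6.

6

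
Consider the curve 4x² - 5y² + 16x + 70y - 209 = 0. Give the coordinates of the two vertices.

Collect terms: 4(x² + 4x) -5(y² - 14y) = 209
4(x + 2)² -5(y - 7)² = 209 + 16 - 245 = -20
Dividing both sides by -20: (y - 7)²/4 - (x + 2)²/5 = 1
Hyperbola, center (-2, 7), transverse axis vertical; a² = 4, b² = 5.
a = 2. Vertices at (h, k ± a).

(-2, 5) and (-2, 9)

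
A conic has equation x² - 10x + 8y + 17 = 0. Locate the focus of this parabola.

Only x is squared. Complete the square in x: (x - 5)² = -8(y - 1).
Vertex (5, 1); 4p = -8 so p = -2. Opens down.
Focus is p units from the vertex along the axis: (h, k + p).

(5, -1)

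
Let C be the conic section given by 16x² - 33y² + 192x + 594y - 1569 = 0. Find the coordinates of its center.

(-6, 9)

Collect terms: 16(x² + 12x) -33(y² - 18y) = 1569
Completing the square gives 16(x + 6)² -33(y - 9)² = 1569 + 576 - 2673 = -528.
Dividing both sides by -528: (y - 9)²/16 - (x + 6)²/33 = 1
Hyperbola with center (-6, 9).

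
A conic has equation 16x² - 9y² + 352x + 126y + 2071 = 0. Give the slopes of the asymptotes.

Collect terms: 16(x² + 22x) -9(y² - 14y) = -2071
Completing the square gives 16(x + 11)² -9(y - 7)² = -2071 + 1936 - 441 = -576.
Divide through by -576 to get (y - 7)²/64 - (x + 11)²/36 = 1.
Hyperbola, center (-11, 7), transverse axis vertical; a² = 64, b² = 36.
For a vertical hyperbola the asymptotes have slope ±a/b.
Here that is ±8/6 = ±4/3.

4/3 and -4/3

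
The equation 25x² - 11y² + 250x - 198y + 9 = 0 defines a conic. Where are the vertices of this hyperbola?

(-5, -14) and (-5, -4)

Collect terms: 25(x² + 10x) -11(y² + 18y) = -9
25(x + 5)² -11(y + 9)² = -9 + 625 - 891 = -275
Divide by -275: (y + 9)²/25 - (x + 5)²/11 = 1
Hyperbola, center (-5, -9), transverse axis vertical; a² = 25, b² = 11.
a = 5. Vertices at (h, k ± a).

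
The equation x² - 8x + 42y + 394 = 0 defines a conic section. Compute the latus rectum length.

42

Only x is squared. Complete the square in x: (x - 4)² = -42(y + 9).
Vertex (4, -9); 4p = -42 so p = -21/2. Opens down.
Latus rectum length = |4p| = 42.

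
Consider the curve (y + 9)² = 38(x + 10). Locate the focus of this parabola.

Vertex (-10, -9); 4p = 38 so p = 19/2. Opens right.
Focus is p units from the vertex along the axis: (h + p, k).

(-1/2, -9)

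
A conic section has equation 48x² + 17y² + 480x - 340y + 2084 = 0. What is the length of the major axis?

48(x² + 10x) + 17(y² - 20y) = -2084
Complete the square in x and y: 48(x + 5)² + 17(y - 10)² = -2084 + 1200 + 1700 = 816
Dividing both sides by 816: (x + 5)²/17 + (y - 10)²/48 = 1
Ellipse, center (-5, 10), major axis vertical; a² = 48, b² = 17.
a² = 48 so a = 4√3; the major axis has length 2a = 8√3.

8√3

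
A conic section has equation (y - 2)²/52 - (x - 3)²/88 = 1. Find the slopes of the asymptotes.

√286/22 and -√286/22

Center (3, 2). The positive term is the y-term, so the transverse axis is vertical; a² = 52, b² = 88.
For a vertical hyperbola the asymptotes have slope ±a/b.
Here that is ±2√13/2√22 = ±√286/22.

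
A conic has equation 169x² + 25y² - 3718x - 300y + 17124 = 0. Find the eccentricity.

e = 12/13

Collect terms: 169(x² - 22x) + 25(y² - 12y) = -17124
Complete the square in x and y: 169(x - 11)² + 25(y - 6)² = -17124 + 20449 + 900 = 4225
Divide by 4225: (x - 11)²/25 + (y - 6)²/169 = 1
Ellipse, center (11, 6), major axis vertical; a² = 169, b² = 25.
c² = a² - b² = 144, so c = 12.
e = c/a = 12/13.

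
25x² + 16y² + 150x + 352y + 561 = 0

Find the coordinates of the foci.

(-3, -17) and (-3, -5)

25(x² + 6x) + 16(y² + 22y) = -561
25(x + 3)² + 16(y + 11)² = -561 + 225 + 1936 = 1600
Divide by 1600: (x + 3)²/64 + (y + 11)²/100 = 1
Ellipse, center (-3, -11), major axis vertical; a² = 100, b² = 64.
c² = a² - b² = 100 - 64 = 36, so c = 6.
Foci lie on the vertical axis through the center: (h, k ± c).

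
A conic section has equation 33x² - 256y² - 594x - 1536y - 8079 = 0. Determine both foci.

Group the x- and y-terms: 33(x² - 18x) -256(y² + 6y) = 8079
Complete the square: 33(x - 9)² -256(y + 3)² = 8079 + 2673 - 2304 = 8448
Divide through by 8448 to get (x - 9)²/256 - (y + 3)²/33 = 1.
Hyperbola, center (9, -3), transverse axis horizontal; a² = 256, b² = 33.
c² = a² + b² = 256 + 33 = 289, so c = 17.
Foci lie on the horizontal axis through the center: (h ± c, k).

(-8, -3) and (26, -3)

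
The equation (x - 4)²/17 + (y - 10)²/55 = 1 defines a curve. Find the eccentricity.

e = √2090/55

Center (4, 10). The larger denominator 55 sits under the y-term, so the major axis is vertical; a² = 55, b² = 17.
c² = a² - b² = 38, so c = √38.
e = c/a = √38/√55 = √2090/55.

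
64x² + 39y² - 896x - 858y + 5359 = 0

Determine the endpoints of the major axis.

(7, 3) and (7, 19)

Rearranging, 64(x² - 14x) + 39(y² - 22y) = -5359.
Completing the square gives 64(x - 7)² + 39(y - 11)² = -5359 + 3136 + 4719 = 2496.
Divide by 2496: (x - 7)²/39 + (y - 11)²/64 = 1
Ellipse, center (7, 11), major axis vertical; a² = 64, b² = 39.
a = 8. Vertices at (h, k ± a).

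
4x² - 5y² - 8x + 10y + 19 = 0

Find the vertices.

4(x² - 2x) -5(y² - 2y) = -19
Completing the square gives 4(x - 1)² -5(y - 1)² = -19 + 4 - 5 = -20.
Divide by -20: (y - 1)²/4 - (x - 1)²/5 = 1
Hyperbola, center (1, 1), transverse axis vertical; a² = 4, b² = 5.
a = 2. Vertices at (h, k ± a).

(1, -1) and (1, 3)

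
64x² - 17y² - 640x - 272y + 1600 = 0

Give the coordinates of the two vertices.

Rearranging, 64(x² - 10x) -17(y² + 16y) = -1600.
Complete the square: 64(x - 5)² -17(y + 8)² = -1600 + 1600 - 1088 = -1088
Divide through by -1088 to get (y + 8)²/64 - (x - 5)²/17 = 1.
Hyperbola, center (5, -8), transverse axis vertical; a² = 64, b² = 17.
a = 8. Vertices at (h, k ± a).

(5, -16) and (5, 0)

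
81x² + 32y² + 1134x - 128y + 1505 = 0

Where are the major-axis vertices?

Collect terms: 81(x² + 14x) + 32(y² - 4y) = -1505
Complete the square in x and y: 81(x + 7)² + 32(y - 2)² = -1505 + 3969 + 128 = 2592
Divide by 2592: (x + 7)²/32 + (y - 2)²/81 = 1
Ellipse, center (-7, 2), major axis vertical; a² = 81, b² = 32.
a = 9. Vertices at (h, k ± a).

(-7, -7) and (-7, 11)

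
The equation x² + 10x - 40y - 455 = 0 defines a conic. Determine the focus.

(-5, -2)

Only x is squared. Complete the square in x: (x + 5)² = 40(y + 12).
Vertex (-5, -12); 4p = 40 so p = 10. Opens up.
Focus is p units from the vertex along the axis: (h, k + p).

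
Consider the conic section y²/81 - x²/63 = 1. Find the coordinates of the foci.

Center (0, 0). The positive term is the y-term, so the transverse axis is vertical; a² = 81, b² = 63.
c² = a² + b² = 81 + 63 = 144, so c = 12.
Foci lie on the vertical axis through the center: (h, k ± c).

(0, -12) and (0, 12)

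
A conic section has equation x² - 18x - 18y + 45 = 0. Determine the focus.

Only x is squared. Complete the square in x: (x - 9)² = 18(y + 2).
Vertex (9, -2); 4p = 18 so p = 9/2. Opens up.
Focus is p units from the vertex along the axis: (h, k + p).

(9, 5/2)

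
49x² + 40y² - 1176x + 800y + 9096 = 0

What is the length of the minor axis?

4√10

Group the x- and y-terms: 49(x² - 24x) + 40(y² + 20y) = -9096
49(x - 12)² + 40(y + 10)² = -9096 + 7056 + 4000 = 1960
Divide through by 1960 to get (x - 12)²/40 + (y + 10)²/49 = 1.
Ellipse, center (12, -10), major axis vertical; a² = 49, b² = 40.
b² = 40 so b = 2√10; the minor axis has length 2b = 4√10.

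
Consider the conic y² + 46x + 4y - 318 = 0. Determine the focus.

Only y is squared. Complete the square in y: (y + 2)² = -46(x - 7).
Vertex (7, -2); 4p = -46 so p = -23/2. Opens left.
Focus is p units from the vertex along the axis: (h + p, k).

(-9/2, -2)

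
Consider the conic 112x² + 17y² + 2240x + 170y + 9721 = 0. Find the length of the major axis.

8√7

Group: 112(x² + 20x) + 17(y² + 10y) = -9721
Completing the square gives 112(x + 10)² + 17(y + 5)² = -9721 + 11200 + 425 = 1904.
Divide through by 1904 to get (x + 10)²/17 + (y + 5)²/112 = 1.
Ellipse, center (-10, -5), major axis vertical; a² = 112, b² = 17.
a² = 112 so a = 4√7; the major axis has length 2a = 8√7.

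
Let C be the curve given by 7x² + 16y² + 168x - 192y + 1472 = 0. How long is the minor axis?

2√7

Group the x- and y-terms: 7(x² + 24x) + 16(y² - 12y) = -1472
Complete the square in x and y: 7(x + 12)² + 16(y - 6)² = -1472 + 1008 + 576 = 112
Divide through by 112 to get (x + 12)²/16 + (y - 6)²/7 = 1.
Ellipse, center (-12, 6), major axis horizontal; a² = 16, b² = 7.
b² = 7 so b = √7; the minor axis has length 2b = 2√7.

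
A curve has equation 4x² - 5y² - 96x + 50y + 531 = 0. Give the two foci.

(12, -1) and (12, 11)

Rearranging, 4(x² - 24x) -5(y² - 10y) = -531.
Completing the square gives 4(x - 12)² -5(y - 5)² = -531 + 576 - 125 = -80.
Dividing both sides by -80: (y - 5)²/16 - (x - 12)²/20 = 1
Hyperbola, center (12, 5), transverse axis vertical; a² = 16, b² = 20.
c² = a² + b² = 16 + 20 = 36, so c = 6.
Foci lie on the vertical axis through the center: (h, k ± c).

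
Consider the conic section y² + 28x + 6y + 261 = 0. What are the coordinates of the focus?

Only y is squared. Complete the square in y: (y + 3)² = -28(x + 9).
Vertex (-9, -3); 4p = -28 so p = -7. Opens left.
Focus is p units from the vertex along the axis: (h + p, k).

(-16, -3)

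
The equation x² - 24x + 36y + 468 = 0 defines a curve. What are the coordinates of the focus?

Only x is squared. Complete the square in x: (x - 12)² = -36(y + 9).
Vertex (12, -9); 4p = -36 so p = -9. Opens down.
Focus is p units from the vertex along the axis: (h, k + p).

(12, -18)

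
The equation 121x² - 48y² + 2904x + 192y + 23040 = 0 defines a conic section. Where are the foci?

Collect terms: 121(x² + 24x) -48(y² - 4y) = -23040
Complete the square in x and y: 121(x + 12)² -48(y - 2)² = -23040 + 17424 - 192 = -5808
Divide through by -5808 to get (y - 2)²/121 - (x + 12)²/48 = 1.
Hyperbola, center (-12, 2), transverse axis vertical; a² = 121, b² = 48.
c² = a² + b² = 121 + 48 = 169, so c = 13.
Foci lie on the vertical axis through the center: (h, k ± c).

(-12, -11) and (-12, 15)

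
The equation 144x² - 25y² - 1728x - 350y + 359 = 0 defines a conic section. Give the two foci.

(-7, -7) and (19, -7)

Group: 144(x² - 12x) -25(y² + 14y) = -359
Complete the square: 144(x - 6)² -25(y + 7)² = -359 + 5184 - 1225 = 3600
Divide by 3600: (x - 6)²/25 - (y + 7)²/144 = 1
Hyperbola, center (6, -7), transverse axis horizontal; a² = 25, b² = 144.
c² = a² + b² = 25 + 144 = 169, so c = 13.
Foci lie on the horizontal axis through the center: (h ± c, k).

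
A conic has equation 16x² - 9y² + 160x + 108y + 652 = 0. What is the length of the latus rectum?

9

Rearranging, 16(x² + 10x) -9(y² - 12y) = -652.
Completing the square gives 16(x + 5)² -9(y - 6)² = -652 + 400 - 324 = -576.
Divide through by -576 to get (y - 6)²/64 - (x + 5)²/36 = 1.
Hyperbola, center (-5, 6), transverse axis vertical; a² = 64, b² = 36.
Latus rectum length = 2b²/a = 2·36/8 = 9.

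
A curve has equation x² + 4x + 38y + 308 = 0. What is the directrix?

y = 3/2

Only x is squared. Complete the square in x: (x + 2)² = -38(y + 8).
Vertex (-2, -8); 4p = -38 so p = -19/2. Opens down.
Directrix is the horizontal line y = k − p = -8 − (-19/2) = 3/2.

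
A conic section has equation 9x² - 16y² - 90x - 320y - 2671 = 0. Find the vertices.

(-7, -10) and (17, -10)

Collect terms: 9(x² - 10x) -16(y² + 20y) = 2671
9(x - 5)² -16(y + 10)² = 2671 + 225 - 1600 = 1296
Dividing both sides by 1296: (x - 5)²/144 - (y + 10)²/81 = 1
Hyperbola, center (5, -10), transverse axis horizontal; a² = 144, b² = 81.
a = 12. Vertices at (h ± a, k).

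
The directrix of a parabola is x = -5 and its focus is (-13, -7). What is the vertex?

(-9, -7)

The vertex is the midpoint between the focus and the directrix along the axis of symmetry.
Axis is horizontal (directrix is vertical). Vertex x-coordinate = (-13 + (-5))/2 = -9; y-coordinate = -7.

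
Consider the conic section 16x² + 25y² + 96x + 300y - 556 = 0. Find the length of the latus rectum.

Rearranging, 16(x² + 6x) + 25(y² + 12y) = 556.
Complete the square: 16(x + 3)² + 25(y + 6)² = 556 + 144 + 900 = 1600
Divide by 1600: (x + 3)²/100 + (y + 6)²/64 = 1
Ellipse, center (-3, -6), major axis horizontal; a² = 100, b² = 64.
Latus rectum length = 2b²/a = 2·64/10 = 64/5.

64/5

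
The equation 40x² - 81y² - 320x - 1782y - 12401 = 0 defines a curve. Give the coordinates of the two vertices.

(-5, -11) and (13, -11)

Group the x- and y-terms: 40(x² - 8x) -81(y² + 22y) = 12401
40(x - 4)² -81(y + 11)² = 12401 + 640 - 9801 = 3240
Divide by 3240: (x - 4)²/81 - (y + 11)²/40 = 1
Hyperbola, center (4, -11), transverse axis horizontal; a² = 81, b² = 40.
a = 9. Vertices at (h ± a, k).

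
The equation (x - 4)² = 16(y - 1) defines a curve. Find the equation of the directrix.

y = -3

Vertex (4, 1); 4p = 16 so p = 4. Opens up.
Directrix is the horizontal line y = k − p = 1 − (4) = -3.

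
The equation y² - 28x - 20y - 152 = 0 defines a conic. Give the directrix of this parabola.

Only y is squared. Complete the square in y: (y - 10)² = 28(x + 9).
Vertex (-9, 10); 4p = 28 so p = 7. Opens right.
Directrix is the vertical line x = h − p = -9 − (7) = -16.

x = -16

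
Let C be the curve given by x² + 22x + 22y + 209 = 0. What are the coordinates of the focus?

Only x is squared. Complete the square in x: (x + 11)² = -22(y + 4).
Vertex (-11, -4); 4p = -22 so p = -11/2. Opens down.
Focus is p units from the vertex along the axis: (h, k + p).

(-11, -19/2)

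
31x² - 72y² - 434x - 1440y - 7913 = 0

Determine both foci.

(7 - √103, -10) and (7 + √103, -10)

Group the x- and y-terms: 31(x² - 14x) -72(y² + 20y) = 7913
Complete the square in x and y: 31(x - 7)² -72(y + 10)² = 7913 + 1519 - 7200 = 2232
Dividing both sides by 2232: (x - 7)²/72 - (y + 10)²/31 = 1
Hyperbola, center (7, -10), transverse axis horizontal; a² = 72, b² = 31.
c² = a² + b² = 72 + 31 = 103, so c = √103.
Foci lie on the horizontal axis through the center: (h ± c, k).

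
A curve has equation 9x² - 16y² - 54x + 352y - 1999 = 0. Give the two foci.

(-2, 11) and (8, 11)

9(x² - 6x) -16(y² - 22y) = 1999
9(x - 3)² -16(y - 11)² = 1999 + 81 - 1936 = 144
Divide through by 144 to get (x - 3)²/16 - (y - 11)²/9 = 1.
Hyperbola, center (3, 11), transverse axis horizontal; a² = 16, b² = 9.
c² = a² + b² = 16 + 9 = 25, so c = 5.
Foci lie on the horizontal axis through the center: (h ± c, k).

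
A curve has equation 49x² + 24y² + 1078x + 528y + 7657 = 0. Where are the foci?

(-11, -16) and (-11, -6)

Group the x- and y-terms: 49(x² + 22x) + 24(y² + 22y) = -7657
Complete the square in x and y: 49(x + 11)² + 24(y + 11)² = -7657 + 5929 + 2904 = 1176
Divide through by 1176 to get (x + 11)²/24 + (y + 11)²/49 = 1.
Ellipse, center (-11, -11), major axis vertical; a² = 49, b² = 24.
c² = a² - b² = 49 - 24 = 25, so c = 5.
Foci lie on the vertical axis through the center: (h, k ± c).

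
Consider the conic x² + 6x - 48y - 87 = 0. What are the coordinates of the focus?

(-3, 10)

Only x is squared. Complete the square in x: (x + 3)² = 48(y + 2).
Vertex (-3, -2); 4p = 48 so p = 12. Opens up.
Focus is p units from the vertex along the axis: (h, k + p).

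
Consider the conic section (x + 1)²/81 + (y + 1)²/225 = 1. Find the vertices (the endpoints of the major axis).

(-1, -16) and (-1, 14)

Center (-1, -1). The larger denominator 225 sits under the y-term, so the major axis is vertical; a² = 225, b² = 81.
a = 15. Vertices at (h, k ± a).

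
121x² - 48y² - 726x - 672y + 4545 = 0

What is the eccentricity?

e = 13/11

Group the x- and y-terms: 121(x² - 6x) -48(y² + 14y) = -4545
Complete the square: 121(x - 3)² -48(y + 7)² = -4545 + 1089 - 2352 = -5808
Divide through by -5808 to get (y + 7)²/121 - (x - 3)²/48 = 1.
Hyperbola, center (3, -7), transverse axis vertical; a² = 121, b² = 48.
c² = a² + b² = 169, so c = 13.
e = c/a = 13/11.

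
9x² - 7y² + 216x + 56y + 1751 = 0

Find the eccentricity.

Group the x- and y-terms: 9(x² + 24x) -7(y² - 8y) = -1751
Complete the square: 9(x + 12)² -7(y - 4)² = -1751 + 1296 - 112 = -567
Divide through by -567 to get (y - 4)²/81 - (x + 12)²/63 = 1.
Hyperbola, center (-12, 4), transverse axis vertical; a² = 81, b² = 63.
c² = a² + b² = 144, so c = 12.
e = c/a = 12/9 = 4/3.

e = 4/3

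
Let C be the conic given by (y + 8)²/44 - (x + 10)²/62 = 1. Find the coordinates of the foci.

Center (-10, -8). The positive term is the y-term, so the transverse axis is vertical; a² = 44, b² = 62.
c² = a² + b² = 44 + 62 = 106, so c = √106.
Foci lie on the vertical axis through the center: (h, k ± c).

(-10, -8 - √106) and (-10, -8 + √106)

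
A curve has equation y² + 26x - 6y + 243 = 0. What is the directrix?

x = -5/2

Only y is squared. Complete the square in y: (y - 3)² = -26(x + 9).
Vertex (-9, 3); 4p = -26 so p = -13/2. Opens left.
Directrix is the vertical line x = h − p = -9 − (-13/2) = -5/2.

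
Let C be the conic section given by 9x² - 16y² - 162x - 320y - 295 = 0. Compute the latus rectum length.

64/3

Group: 9(x² - 18x) -16(y² + 20y) = 295
Completing the square gives 9(x - 9)² -16(y + 10)² = 295 + 729 - 1600 = -576.
Divide through by -576 to get (y + 10)²/36 - (x - 9)²/64 = 1.
Hyperbola, center (9, -10), transverse axis vertical; a² = 36, b² = 64.
Latus rectum length = 2b²/a = 2·64/6 = 64/3.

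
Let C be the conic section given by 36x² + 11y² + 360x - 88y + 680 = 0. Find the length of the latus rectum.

11/3

Group the x- and y-terms: 36(x² + 10x) + 11(y² - 8y) = -680
36(x + 5)² + 11(y - 4)² = -680 + 900 + 176 = 396
Divide through by 396 to get (x + 5)²/11 + (y - 4)²/36 = 1.
Ellipse, center (-5, 4), major axis vertical; a² = 36, b² = 11.
Latus rectum length = 2b²/a = 2·11/6 = 11/3.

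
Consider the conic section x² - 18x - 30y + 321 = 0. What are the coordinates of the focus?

Only x is squared. Complete the square in x: (x - 9)² = 30(y - 8).
Vertex (9, 8); 4p = 30 so p = 15/2. Opens up.
Focus is p units from the vertex along the axis: (h, k + p).

(9, 31/2)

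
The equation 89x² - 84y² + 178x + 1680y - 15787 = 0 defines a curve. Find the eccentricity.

89(x² + 2x) -84(y² - 20y) = 15787
Completing the square gives 89(x + 1)² -84(y - 10)² = 15787 + 89 - 8400 = 7476.
Divide by 7476: (x + 1)²/84 - (y - 10)²/89 = 1
Hyperbola, center (-1, 10), transverse axis horizontal; a² = 84, b² = 89.
c² = a² + b² = 173, so c = √173.
e = c/a = √173/2√21 = √3633/42.

e = √3633/42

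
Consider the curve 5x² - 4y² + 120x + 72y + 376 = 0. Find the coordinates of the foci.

(-15, 9) and (-9, 9)

Group the x- and y-terms: 5(x² + 24x) -4(y² - 18y) = -376
5(x + 12)² -4(y - 9)² = -376 + 720 - 324 = 20
Dividing both sides by 20: (x + 12)²/4 - (y - 9)²/5 = 1
Hyperbola, center (-12, 9), transverse axis horizontal; a² = 4, b² = 5.
c² = a² + b² = 4 + 5 = 9, so c = 3.
Foci lie on the horizontal axis through the center: (h ± c, k).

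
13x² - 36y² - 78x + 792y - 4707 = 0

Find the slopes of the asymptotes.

Group the x- and y-terms: 13(x² - 6x) -36(y² - 22y) = 4707
Completing the square gives 13(x - 3)² -36(y - 11)² = 4707 + 117 - 4356 = 468.
Divide by 468: (x - 3)²/36 - (y - 11)²/13 = 1
Hyperbola, center (3, 11), transverse axis horizontal; a² = 36, b² = 13.
For a horizontal hyperbola the asymptotes have slope ±b/a.
Here that is ±√13/6.

√13/6 and -√13/6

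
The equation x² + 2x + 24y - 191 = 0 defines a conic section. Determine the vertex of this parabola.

Only x is squared. Complete the square in x: (x + 1)² = -24(y - 8).
Vertex (-1, 8); 4p = -24 so p = -6. Opens down.

(-1, 8)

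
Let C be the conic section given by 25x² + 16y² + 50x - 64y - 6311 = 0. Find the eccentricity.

e = 3/5

25(x² + 2x) + 16(y² - 4y) = 6311
Complete the square in x and y: 25(x + 1)² + 16(y - 2)² = 6311 + 25 + 64 = 6400
Dividing both sides by 6400: (x + 1)²/256 + (y - 2)²/400 = 1
Ellipse, center (-1, 2), major axis vertical; a² = 400, b² = 256.
c² = a² - b² = 144, so c = 12.
e = c/a = 12/20 = 3/5.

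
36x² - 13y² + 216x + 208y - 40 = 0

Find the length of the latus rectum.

Collect terms: 36(x² + 6x) -13(y² - 16y) = 40
Completing the square gives 36(x + 3)² -13(y - 8)² = 40 + 324 - 832 = -468.
Divide through by -468 to get (y - 8)²/36 - (x + 3)²/13 = 1.
Hyperbola, center (-3, 8), transverse axis vertical; a² = 36, b² = 13.
Latus rectum length = 2b²/a = 2·13/6 = 13/3.

13/3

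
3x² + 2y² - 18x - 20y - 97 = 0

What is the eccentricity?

e = √3/3

Rearranging, 3(x² - 6x) + 2(y² - 10y) = 97.
Complete the square in x and y: 3(x - 3)² + 2(y - 5)² = 97 + 27 + 50 = 174
Dividing both sides by 174: (x - 3)²/58 + (y - 5)²/87 = 1
Ellipse, center (3, 5), major axis vertical; a² = 87, b² = 58.
c² = a² - b² = 29, so c = √29.
e = c/a = √29/√87 = √3/3.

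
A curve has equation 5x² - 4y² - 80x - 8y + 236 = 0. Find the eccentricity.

Collect terms: 5(x² - 16x) -4(y² + 2y) = -236
Completing the square gives 5(x - 8)² -4(y + 1)² = -236 + 320 - 4 = 80.
Divide by 80: (x - 8)²/16 - (y + 1)²/20 = 1
Hyperbola, center (8, -1), transverse axis horizontal; a² = 16, b² = 20.
c² = a² + b² = 36, so c = 6.
e = c/a = 6/4 = 3/2.

e = 3/2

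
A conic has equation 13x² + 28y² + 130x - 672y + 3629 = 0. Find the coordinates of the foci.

(-5 - √30, 12) and (-5 + √30, 12)

13(x² + 10x) + 28(y² - 24y) = -3629
Complete the square: 13(x + 5)² + 28(y - 12)² = -3629 + 325 + 4032 = 728
Divide by 728: (x + 5)²/56 + (y - 12)²/26 = 1
Ellipse, center (-5, 12), major axis horizontal; a² = 56, b² = 26.
c² = a² - b² = 56 - 26 = 30, so c = √30.
Foci lie on the horizontal axis through the center: (h ± c, k).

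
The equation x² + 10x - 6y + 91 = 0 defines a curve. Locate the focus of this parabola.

(-5, 25/2)

Only x is squared. Complete the square in x: (x + 5)² = 6(y - 11).
Vertex (-5, 11); 4p = 6 so p = 3/2. Opens up.
Focus is p units from the vertex along the axis: (h, k + p).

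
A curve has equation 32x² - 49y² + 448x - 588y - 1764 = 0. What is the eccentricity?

e = 9/7

Rearranging, 32(x² + 14x) -49(y² + 12y) = 1764.
Complete the square: 32(x + 7)² -49(y + 6)² = 1764 + 1568 - 1764 = 1568
Divide through by 1568 to get (x + 7)²/49 - (y + 6)²/32 = 1.
Hyperbola, center (-7, -6), transverse axis horizontal; a² = 49, b² = 32.
c² = a² + b² = 81, so c = 9.
e = c/a = 9/7.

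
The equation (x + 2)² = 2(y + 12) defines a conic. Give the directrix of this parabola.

Vertex (-2, -12); 4p = 2 so p = 1/2. Opens up.
Directrix is the horizontal line y = k − p = -12 − (1/2) = -25/2.

y = -25/2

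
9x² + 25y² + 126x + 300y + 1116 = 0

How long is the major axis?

Rearranging, 9(x² + 14x) + 25(y² + 12y) = -1116.
Complete the square: 9(x + 7)² + 25(y + 6)² = -1116 + 441 + 900 = 225
Dividing both sides by 225: (x + 7)²/25 + (y + 6)²/9 = 1
Ellipse, center (-7, -6), major axis horizontal; a² = 25, b² = 9.
a² = 25 so a = 5; the major axis has length 2a = 10.

10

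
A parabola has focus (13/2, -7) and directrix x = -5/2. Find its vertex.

(2, -7)

The vertex is the midpoint between the focus and the directrix along the axis of symmetry.
Axis is horizontal (directrix is vertical). Vertex x-coordinate = (13/2 + (-5/2))/2 = 2; y-coordinate = -7.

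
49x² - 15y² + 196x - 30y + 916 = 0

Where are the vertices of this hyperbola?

Group the x- and y-terms: 49(x² + 4x) -15(y² + 2y) = -916
Completing the square gives 49(x + 2)² -15(y + 1)² = -916 + 196 - 15 = -735.
Divide through by -735 to get (y + 1)²/49 - (x + 2)²/15 = 1.
Hyperbola, center (-2, -1), transverse axis vertical; a² = 49, b² = 15.
a = 7. Vertices at (h, k ± a).

(-2, -8) and (-2, 6)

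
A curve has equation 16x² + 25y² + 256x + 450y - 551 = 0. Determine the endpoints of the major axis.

(-23, -9) and (7, -9)

Group the x- and y-terms: 16(x² + 16x) + 25(y² + 18y) = 551
16(x + 8)² + 25(y + 9)² = 551 + 1024 + 2025 = 3600
Divide by 3600: (x + 8)²/225 + (y + 9)²/144 = 1
Ellipse, center (-8, -9), major axis horizontal; a² = 225, b² = 144.
a = 15. Vertices at (h ± a, k).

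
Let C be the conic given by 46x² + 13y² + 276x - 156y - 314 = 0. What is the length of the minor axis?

2√26

Rearranging, 46(x² + 6x) + 13(y² - 12y) = 314.
Complete the square in x and y: 46(x + 3)² + 13(y - 6)² = 314 + 414 + 468 = 1196
Divide by 1196: (x + 3)²/26 + (y - 6)²/92 = 1
Ellipse, center (-3, 6), major axis vertical; a² = 92, b² = 26.
b² = 26 so b = √26; the minor axis has length 2b = 2√26.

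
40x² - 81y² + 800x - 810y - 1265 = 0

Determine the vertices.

(-19, -5) and (-1, -5)

Group the x- and y-terms: 40(x² + 20x) -81(y² + 10y) = 1265
40(x + 10)² -81(y + 5)² = 1265 + 4000 - 2025 = 3240
Dividing both sides by 3240: (x + 10)²/81 - (y + 5)²/40 = 1
Hyperbola, center (-10, -5), transverse axis horizontal; a² = 81, b² = 40.
a = 9. Vertices at (h ± a, k).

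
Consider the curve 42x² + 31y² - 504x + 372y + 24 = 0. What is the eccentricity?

Collect terms: 42(x² - 12x) + 31(y² + 12y) = -24
Complete the square: 42(x - 6)² + 31(y + 6)² = -24 + 1512 + 1116 = 2604
Dividing both sides by 2604: (x - 6)²/62 + (y + 6)²/84 = 1
Ellipse, center (6, -6), major axis vertical; a² = 84, b² = 62.
c² = a² - b² = 22, so c = √22.
e = c/a = √22/2√21 = √462/42.

e = √462/42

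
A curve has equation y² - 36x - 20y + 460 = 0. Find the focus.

Only y is squared. Complete the square in y: (y - 10)² = 36(x - 10).
Vertex (10, 10); 4p = 36 so p = 9. Opens right.
Focus is p units from the vertex along the axis: (h + p, k).

(19, 10)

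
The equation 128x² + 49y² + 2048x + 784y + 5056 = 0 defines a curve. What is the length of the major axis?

128(x² + 16x) + 49(y² + 16y) = -5056
Completing the square gives 128(x + 8)² + 49(y + 8)² = -5056 + 8192 + 3136 = 6272.
Divide through by 6272 to get (x + 8)²/49 + (y + 8)²/128 = 1.
Ellipse, center (-8, -8), major axis vertical; a² = 128, b² = 49.
a² = 128 so a = 8√2; the major axis has length 2a = 16√2.

16√2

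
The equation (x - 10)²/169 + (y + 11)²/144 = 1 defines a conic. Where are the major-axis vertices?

Center (10, -11). The larger denominator 169 sits under the x-term, so the major axis is horizontal; a² = 169, b² = 144.
a = 13. Vertices at (h ± a, k).

(-3, -11) and (23, -11)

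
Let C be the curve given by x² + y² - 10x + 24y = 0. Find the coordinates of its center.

Rearranging, (x² - 10x) + (y² + 24y) = 0.
Complete the square in x and y: (x - 5)² + (y + 12)² = 0 + 25 + 144 = 169
So (x - 5)² + (y + 12)² = 169.
Circle centered at (5, -12) with r² = 169.

(5, -12)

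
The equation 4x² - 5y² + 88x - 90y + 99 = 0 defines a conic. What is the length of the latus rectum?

4(x² + 22x) -5(y² + 18y) = -99
4(x + 11)² -5(y + 9)² = -99 + 484 - 405 = -20
Dividing both sides by -20: (y + 9)²/4 - (x + 11)²/5 = 1
Hyperbola, center (-11, -9), transverse axis vertical; a² = 4, b² = 5.
Latus rectum length = 2b²/a = 2·5/2 = 5.

5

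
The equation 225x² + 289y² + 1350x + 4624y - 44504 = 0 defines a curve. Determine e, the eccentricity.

Collect terms: 225(x² + 6x) + 289(y² + 16y) = 44504
Complete the square: 225(x + 3)² + 289(y + 8)² = 44504 + 2025 + 18496 = 65025
Divide through by 65025 to get (x + 3)²/289 + (y + 8)²/225 = 1.
Ellipse, center (-3, -8), major axis horizontal; a² = 289, b² = 225.
c² = a² - b² = 64, so c = 8.
e = c/a = 8/17.

e = 8/17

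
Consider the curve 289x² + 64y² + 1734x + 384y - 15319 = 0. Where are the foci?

(-3, -18) and (-3, 12)

Collect terms: 289(x² + 6x) + 64(y² + 6y) = 15319
289(x + 3)² + 64(y + 3)² = 15319 + 2601 + 576 = 18496
Dividing both sides by 18496: (x + 3)²/64 + (y + 3)²/289 = 1
Ellipse, center (-3, -3), major axis vertical; a² = 289, b² = 64.
c² = a² - b² = 289 - 64 = 225, so c = 15.
Foci lie on the vertical axis through the center: (h, k ± c).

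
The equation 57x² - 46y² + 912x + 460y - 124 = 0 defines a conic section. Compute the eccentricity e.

Group the x- and y-terms: 57(x² + 16x) -46(y² - 10y) = 124
57(x + 8)² -46(y - 5)² = 124 + 3648 - 1150 = 2622
Divide by 2622: (x + 8)²/46 - (y - 5)²/57 = 1
Hyperbola, center (-8, 5), transverse axis horizontal; a² = 46, b² = 57.
c² = a² + b² = 103, so c = √103.
e = c/a = √103/√46 = √4738/46.

e = √4738/46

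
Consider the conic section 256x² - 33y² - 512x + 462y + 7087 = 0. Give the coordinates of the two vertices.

(1, -9) and (1, 23)

Group: 256(x² - 2x) -33(y² - 14y) = -7087
Complete the square: 256(x - 1)² -33(y - 7)² = -7087 + 256 - 1617 = -8448
Dividing both sides by -8448: (y - 7)²/256 - (x - 1)²/33 = 1
Hyperbola, center (1, 7), transverse axis vertical; a² = 256, b² = 33.
a = 16. Vertices at (h, k ± a).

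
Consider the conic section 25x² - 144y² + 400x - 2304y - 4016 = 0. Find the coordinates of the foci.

Collect terms: 25(x² + 16x) -144(y² + 16y) = 4016
Complete the square: 25(x + 8)² -144(y + 8)² = 4016 + 1600 - 9216 = -3600
Dividing both sides by -3600: (y + 8)²/25 - (x + 8)²/144 = 1
Hyperbola, center (-8, -8), transverse axis vertical; a² = 25, b² = 144.
c² = a² + b² = 25 + 144 = 169, so c = 13.
Foci lie on the vertical axis through the center: (h, k ± c).

(-8, -21) and (-8, 5)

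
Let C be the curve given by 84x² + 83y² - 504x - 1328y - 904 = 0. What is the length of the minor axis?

Rearranging, 84(x² - 6x) + 83(y² - 16y) = 904.
Complete the square: 84(x - 3)² + 83(y - 8)² = 904 + 756 + 5312 = 6972
Divide by 6972: (x - 3)²/83 + (y - 8)²/84 = 1
Ellipse, center (3, 8), major axis vertical; a² = 84, b² = 83.
b² = 83 so b = √83; the minor axis has length 2b = 2√83.

2√83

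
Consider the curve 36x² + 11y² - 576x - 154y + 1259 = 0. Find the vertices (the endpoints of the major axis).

(8, -5) and (8, 19)

Group the x- and y-terms: 36(x² - 16x) + 11(y² - 14y) = -1259
36(x - 8)² + 11(y - 7)² = -1259 + 2304 + 539 = 1584
Dividing both sides by 1584: (x - 8)²/44 + (y - 7)²/144 = 1
Ellipse, center (8, 7), major axis vertical; a² = 144, b² = 44.
a = 12. Vertices at (h, k ± a).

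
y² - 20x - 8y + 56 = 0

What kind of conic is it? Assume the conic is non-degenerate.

No xy term. Coefficients of x² and y² are A = 0, C = 1.
Exactly one squared variable ⇒ parabola.

parabola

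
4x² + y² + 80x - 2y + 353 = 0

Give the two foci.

Collect terms: 4(x² + 20x) + (y² - 2y) = -353
Complete the square: 4(x + 10)² + (y - 1)² = -353 + 400 + 1 = 48
Divide by 48: (x + 10)²/12 + (y - 1)²/48 = 1
Ellipse, center (-10, 1), major axis vertical; a² = 48, b² = 12.
c² = a² - b² = 48 - 12 = 36, so c = 6.
Foci lie on the vertical axis through the center: (h, k ± c).

(-10, -5) and (-10, 7)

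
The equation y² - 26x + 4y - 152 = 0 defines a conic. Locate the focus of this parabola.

(1/2, -2)

Only y is squared. Complete the square in y: (y + 2)² = 26(x + 6).
Vertex (-6, -2); 4p = 26 so p = 13/2. Opens right.
Focus is p units from the vertex along the axis: (h + p, k).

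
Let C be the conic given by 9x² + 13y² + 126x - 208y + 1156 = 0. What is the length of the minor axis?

Group the x- and y-terms: 9(x² + 14x) + 13(y² - 16y) = -1156
9(x + 7)² + 13(y - 8)² = -1156 + 441 + 832 = 117
Divide by 117: (x + 7)²/13 + (y - 8)²/9 = 1
Ellipse, center (-7, 8), major axis horizontal; a² = 13, b² = 9.
b² = 9 so b = 3; the minor axis has length 2b = 6.

6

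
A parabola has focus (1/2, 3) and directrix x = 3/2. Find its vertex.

The vertex is the midpoint between the focus and the directrix along the axis of symmetry.
Axis is horizontal (directrix is vertical). Vertex x-coordinate = (1/2 + 3/2)/2 = 1; y-coordinate = 3.

(1, 3)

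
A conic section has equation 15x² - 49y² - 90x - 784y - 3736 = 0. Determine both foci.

Collect terms: 15(x² - 6x) -49(y² + 16y) = 3736
Complete the square: 15(x - 3)² -49(y + 8)² = 3736 + 135 - 3136 = 735
Divide by 735: (x - 3)²/49 - (y + 8)²/15 = 1
Hyperbola, center (3, -8), transverse axis horizontal; a² = 49, b² = 15.
c² = a² + b² = 49 + 15 = 64, so c = 8.
Foci lie on the horizontal axis through the center: (h ± c, k).

(-5, -8) and (11, -8)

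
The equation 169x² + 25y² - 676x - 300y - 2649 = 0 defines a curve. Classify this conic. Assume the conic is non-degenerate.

No xy term. Coefficients of x² and y² are A = 169, C = 25.
A and C have the same sign but A ≠ C ⇒ ellipse.

ellipse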